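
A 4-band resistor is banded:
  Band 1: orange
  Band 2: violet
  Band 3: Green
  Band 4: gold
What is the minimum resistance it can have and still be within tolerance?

3515000 Ω

Orange → 3 (first significant figure)
Violet → 7 (second significant figure)
Green → ×10^5 multiplier
Gold → ±5% tolerance
37 × 100000 = 3700000 Ω
Minimum = 3700000 × (1 − 5/100) = 3515000 Ω.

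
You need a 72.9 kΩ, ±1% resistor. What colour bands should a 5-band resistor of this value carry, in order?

violet, red, white, red, brown

72900 Ω = 729 × 10^2.
7 → violet
2 → red
9 → white
Multiplier 10^2 → red.
±1% tolerance → brown.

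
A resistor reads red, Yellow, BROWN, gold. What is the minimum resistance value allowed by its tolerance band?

Red → 2 (first significant figure)
Yellow → 4 (second significant figure)
Brown → ×10 multiplier
Gold → ±5% tolerance
24 × 10 = 240 Ω
Minimum = 240 × (1 − 5/100) = 228 Ω.

228 Ω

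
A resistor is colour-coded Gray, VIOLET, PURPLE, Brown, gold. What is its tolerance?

The last band, gold, is the tolerance band.
Gold corresponds to ±5%.

±5%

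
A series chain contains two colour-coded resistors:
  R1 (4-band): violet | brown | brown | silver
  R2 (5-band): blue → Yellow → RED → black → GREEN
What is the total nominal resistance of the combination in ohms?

R1: violet, brown → 71; brown ×10 → 710 Ω.
R2: blue, yellow, red → 642; black ×1 → 642 Ω.
Series: 710 + 642 = 1352 Ω.

1352 Ω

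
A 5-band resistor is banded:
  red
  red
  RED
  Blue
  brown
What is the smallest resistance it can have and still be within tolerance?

219780000 Ω

Red → 2 (first significant figure)
Red → 2 (second significant figure)
Red → 2 (third significant figure)
Blue → ×10^6 multiplier
Brown → ±1% tolerance
222 × 1000000 = 222000000 Ω
Smallest = 222000000 × (1 − 1/100) = 219780000 Ω.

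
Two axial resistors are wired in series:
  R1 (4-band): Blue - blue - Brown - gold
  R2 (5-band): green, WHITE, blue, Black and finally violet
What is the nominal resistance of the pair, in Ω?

1256 Ω

R1: blue, blue → 66; brown ×10 → 660 Ω.
R2: green, white, blue → 596; black ×1 → 596 Ω.
Series: 660 + 596 = 1256 Ω.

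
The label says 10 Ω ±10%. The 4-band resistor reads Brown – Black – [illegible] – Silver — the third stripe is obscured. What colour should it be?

10 Ω = 10 × 10^0.
The third band is the multiplier, 10^0, which is black.

black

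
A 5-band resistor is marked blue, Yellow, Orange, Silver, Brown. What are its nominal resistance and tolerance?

6.43 Ω ±1%

Blue → 6 (first significant figure)
Yellow → 4 (second significant figure)
Orange → 3 (third significant figure)
Silver → ×0.01 multiplier
Brown → ±1% tolerance
643 × 0.01 = 6.43 Ω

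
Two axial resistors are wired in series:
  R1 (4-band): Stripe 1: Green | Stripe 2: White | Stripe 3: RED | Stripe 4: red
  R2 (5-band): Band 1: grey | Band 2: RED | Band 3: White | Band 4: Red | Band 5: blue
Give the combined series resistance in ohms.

R1: green, white → 59; red ×10^2 → 5900 Ω.
R2: grey, red, white → 829; red ×10^2 → 82900 Ω.
Series: 5900 + 82900 = 88800 Ω.

88800 Ω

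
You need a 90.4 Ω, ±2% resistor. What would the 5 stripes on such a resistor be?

white, black, yellow, gold, red

90.4 Ω = 904 × 10^-1.
9 → white
0 → black
4 → yellow
Multiplier 10^-1 → gold.
±2% tolerance → red.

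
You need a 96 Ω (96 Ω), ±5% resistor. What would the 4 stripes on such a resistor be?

96 Ω = 96 × 10^0.
9 → white
6 → blue
Multiplier 10^0 → black.
±5% tolerance → gold.

white, blue, black, gold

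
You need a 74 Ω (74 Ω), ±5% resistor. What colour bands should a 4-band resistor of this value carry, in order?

violet, yellow, black, gold

74 Ω = 74 × 10^0.
7 → violet
4 → yellow
Multiplier 10^0 → black.
±5% tolerance → gold.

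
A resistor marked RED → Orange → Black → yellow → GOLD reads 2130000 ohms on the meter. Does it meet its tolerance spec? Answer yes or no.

Red → 2 (first significant figure)
Orange → 3 (second significant figure)
Black → 0 (third significant figure)
Yellow → ×10^4 multiplier
Gold → ±5% tolerance
230 × 10000 = 2300000 Ω
Allowed range: 2185000 Ω to 2415000 Ω.
2130000 ohms lies outside that range.

no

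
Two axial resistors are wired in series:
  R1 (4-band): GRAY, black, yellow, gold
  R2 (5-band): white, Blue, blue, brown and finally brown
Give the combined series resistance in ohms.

R1: grey, black → 80; yellow ×10^4 → 800000 Ω.
R2: white, blue, blue → 966; brown ×10 → 9660 Ω.
Series: 800000 + 9660 = 809660 Ω.

809660 Ω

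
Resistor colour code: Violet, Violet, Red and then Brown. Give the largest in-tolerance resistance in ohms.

7777 Ω

Violet → 7 (first significant figure)
Violet → 7 (second significant figure)
Red → ×10^2 multiplier
Brown → ±1% tolerance
77 × 100 = 7700 Ω
Largest = 7700 × (1 + 1/100) = 7777 Ω.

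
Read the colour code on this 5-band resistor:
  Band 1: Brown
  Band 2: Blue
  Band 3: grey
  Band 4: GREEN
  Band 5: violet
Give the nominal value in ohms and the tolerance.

16800000 Ω ±0.1%

Brown → 1 (first significant figure)
Blue → 6 (second significant figure)
Grey → 8 (third significant figure)
Green → ×10^5 multiplier
Violet → ±0.1% tolerance
168 × 100000 = 16800000 Ω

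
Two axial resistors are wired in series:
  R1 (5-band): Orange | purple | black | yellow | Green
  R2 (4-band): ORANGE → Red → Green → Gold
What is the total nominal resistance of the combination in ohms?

R1: orange, violet, black → 370; yellow ×10^4 → 3700000 Ω.
R2: orange, red → 32; green ×10^5 → 3200000 Ω.
Series: 3700000 + 3200000 = 6900000 Ω.

6900000 Ω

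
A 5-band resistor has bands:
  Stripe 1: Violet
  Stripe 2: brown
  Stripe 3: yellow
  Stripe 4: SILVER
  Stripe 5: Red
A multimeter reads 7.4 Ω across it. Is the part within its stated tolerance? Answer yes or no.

Violet → 7 (first significant figure)
Brown → 1 (second significant figure)
Yellow → 4 (third significant figure)
Silver → ×0.01 multiplier
Red → ±2% tolerance
714 × 0.01 = 7.14 Ω
Allowed range: 6.9972 Ω to 7.2828 Ω.
7.4 Ω lies outside that range.

no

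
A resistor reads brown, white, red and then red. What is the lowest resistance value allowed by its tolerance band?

Brown → 1 (first significant figure)
White → 9 (second significant figure)
Red → ×10^2 multiplier
Red → ±2% tolerance
19 × 100 = 1900 Ω
Lowest = 1900 × (1 − 2/100) = 1862 Ω.

1862 Ω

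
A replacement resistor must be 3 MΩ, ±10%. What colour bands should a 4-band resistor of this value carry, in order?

orange, black, green, silver

3000000 Ω = 30 × 10^5.
3 → orange
0 → black
Multiplier 10^5 → green.
±10% tolerance → silver.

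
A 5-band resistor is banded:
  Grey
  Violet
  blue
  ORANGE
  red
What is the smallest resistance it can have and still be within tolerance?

Grey → 8 (first significant figure)
Violet → 7 (second significant figure)
Blue → 6 (third significant figure)
Orange → ×10^3 multiplier
Red → ±2% tolerance
876 × 1000 = 876000 Ω
Smallest = 876000 × (1 − 2/100) = 858480 Ω.

858480 Ω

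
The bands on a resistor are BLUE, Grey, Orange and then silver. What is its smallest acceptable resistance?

Blue → 6 (first significant figure)
Grey → 8 (second significant figure)
Orange → ×10^3 multiplier
Silver → ±10% tolerance
68 × 1000 = 68000 Ω
Smallest = 68000 × (1 − 10/100) = 61200 Ω.

61200 Ω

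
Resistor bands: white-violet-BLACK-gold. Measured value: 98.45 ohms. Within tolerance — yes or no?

White → 9 (first significant figure)
Violet → 7 (second significant figure)
Black → ×1 multiplier
Gold → ±5% tolerance
97 × 1 = 97 Ω
Allowed range: 92.15 Ω to 101.85 Ω.
98.45 ohms lies inside that range.

yes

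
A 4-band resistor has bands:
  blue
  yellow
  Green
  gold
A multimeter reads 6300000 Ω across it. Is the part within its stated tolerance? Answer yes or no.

Blue → 6 (first significant figure)
Yellow → 4 (second significant figure)
Green → ×10^5 multiplier
Gold → ±5% tolerance
64 × 100000 = 6400000 Ω
Allowed range: 6080000 Ω to 6720000 Ω.
6300000 Ω lies inside that range.

yes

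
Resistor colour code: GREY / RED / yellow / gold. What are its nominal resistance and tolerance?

820000 Ω ±5%

Grey → 8 (first significant figure)
Red → 2 (second significant figure)
Yellow → ×10^4 multiplier
Gold → ±5% tolerance
82 × 10000 = 820000 Ω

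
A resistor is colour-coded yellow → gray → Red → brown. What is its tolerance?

The last band, brown, is the tolerance band.
Brown corresponds to ±1%.

±1%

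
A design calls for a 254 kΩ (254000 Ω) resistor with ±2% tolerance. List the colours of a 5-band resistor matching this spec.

254000 Ω = 254 × 10^3.
2 → red
5 → green
4 → yellow
Multiplier 10^3 → orange.
±2% tolerance → red.

red, green, yellow, orange, red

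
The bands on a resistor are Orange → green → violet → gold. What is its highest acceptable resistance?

367500000 Ω

Orange → 3 (first significant figure)
Green → 5 (second significant figure)
Violet → ×10^7 multiplier
Gold → ±5% tolerance
35 × 10000000 = 350000000 Ω
Highest = 350000000 × (1 + 5/100) = 367500000 Ω.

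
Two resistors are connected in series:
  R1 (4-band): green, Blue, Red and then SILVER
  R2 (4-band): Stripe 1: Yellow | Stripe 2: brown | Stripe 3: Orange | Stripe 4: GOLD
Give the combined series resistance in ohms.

R1: green, blue → 56; red ×10^2 → 5600 Ω.
R2: yellow, brown → 41; orange ×10^3 → 41000 Ω.
Series: 5600 + 41000 = 46600 Ω.

46600 Ω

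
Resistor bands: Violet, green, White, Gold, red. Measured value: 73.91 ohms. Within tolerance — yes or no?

Violet → 7 (first significant figure)
Green → 5 (second significant figure)
White → 9 (third significant figure)
Gold → ×0.1 multiplier
Red → ±2% tolerance
759 × 0.1 = 75.9 Ω
Allowed range: 74.382 Ω to 77.418 Ω.
73.91 ohms lies outside that range.

no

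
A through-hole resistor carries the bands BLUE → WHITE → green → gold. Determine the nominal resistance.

6900000 Ω

Blue → 6 (first significant figure)
White → 9 (second significant figure)
Green → ×10^5 multiplier
69 × 100000 = 6900000 Ω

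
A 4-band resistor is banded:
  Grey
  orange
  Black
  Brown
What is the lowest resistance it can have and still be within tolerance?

Grey → 8 (first significant figure)
Orange → 3 (second significant figure)
Black → ×1 multiplier
Brown → ±1% tolerance
83 × 1 = 83 Ω
Lowest = 83 × (1 − 1/100) = 82.17 Ω.

82.17 Ω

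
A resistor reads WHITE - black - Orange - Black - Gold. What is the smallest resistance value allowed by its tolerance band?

857.85 Ω

White → 9 (first significant figure)
Black → 0 (second significant figure)
Orange → 3 (third significant figure)
Black → ×1 multiplier
Gold → ±5% tolerance
903 × 1 = 903 Ω
Smallest = 903 × (1 − 5/100) = 857.85 Ω.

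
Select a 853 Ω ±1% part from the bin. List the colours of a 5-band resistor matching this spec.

grey, green, orange, black, brown

853 Ω = 853 × 10^0.
8 → grey
5 → green
3 → orange
Multiplier 10^0 → black.
±1% tolerance → brown.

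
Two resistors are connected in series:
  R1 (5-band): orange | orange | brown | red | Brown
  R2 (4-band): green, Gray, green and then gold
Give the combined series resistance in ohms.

R1: orange, orange, brown → 331; red ×10^2 → 33100 Ω.
R2: green, grey → 58; green ×10^5 → 5800000 Ω.
Series: 33100 + 5800000 = 5833100 Ω.

5833100 Ω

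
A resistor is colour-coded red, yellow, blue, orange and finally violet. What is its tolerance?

The last band, violet, is the tolerance band.
Violet corresponds to ±0.1%.

±0.1%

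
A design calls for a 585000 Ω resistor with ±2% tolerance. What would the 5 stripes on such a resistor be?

585000 Ω = 585 × 10^3.
5 → green
8 → grey
5 → green
Multiplier 10^3 → orange.
±2% tolerance → red.

green, grey, green, orange, red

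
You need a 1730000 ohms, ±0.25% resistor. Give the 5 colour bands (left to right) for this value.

brown, violet, orange, yellow, blue

1730000 Ω = 173 × 10^4.
1 → brown
7 → violet
3 → orange
Multiplier 10^4 → yellow.
±0.25% tolerance → blue.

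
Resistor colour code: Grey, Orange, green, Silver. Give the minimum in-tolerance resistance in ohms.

Grey → 8 (first significant figure)
Orange → 3 (second significant figure)
Green → ×10^5 multiplier
Silver → ±10% tolerance
83 × 100000 = 8300000 Ω
Minimum = 8300000 × (1 − 10/100) = 7470000 Ω.

7470000 Ω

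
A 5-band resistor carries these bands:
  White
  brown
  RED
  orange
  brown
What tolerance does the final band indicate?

±1%

The last band, brown, is the tolerance band.
Brown corresponds to ±1%.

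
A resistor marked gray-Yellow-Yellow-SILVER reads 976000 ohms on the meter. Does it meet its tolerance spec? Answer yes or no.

Grey → 8 (first significant figure)
Yellow → 4 (second significant figure)
Yellow → ×10^4 multiplier
Silver → ±10% tolerance
84 × 10000 = 840000 Ω
Allowed range: 756000 Ω to 924000 Ω.
976000 ohms lies outside that range.

no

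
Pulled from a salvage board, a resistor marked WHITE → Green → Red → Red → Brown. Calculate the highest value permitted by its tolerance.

White → 9 (first significant figure)
Green → 5 (second significant figure)
Red → 2 (third significant figure)
Red → ×10^2 multiplier
Brown → ±1% tolerance
952 × 100 = 95200 Ω
Highest = 95200 × (1 + 1/100) = 96152 Ω.

96152 Ω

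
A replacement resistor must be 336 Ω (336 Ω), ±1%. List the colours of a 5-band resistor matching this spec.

orange, orange, blue, black, brown

336 Ω = 336 × 10^0.
3 → orange
3 → orange
6 → blue
Multiplier 10^0 → black.
±1% tolerance → brown.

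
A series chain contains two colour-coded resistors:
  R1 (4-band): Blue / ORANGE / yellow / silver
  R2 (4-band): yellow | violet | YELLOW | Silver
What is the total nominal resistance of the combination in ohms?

1100000 Ω

R1: blue, orange → 63; yellow ×10^4 → 630000 Ω.
R2: yellow, violet → 47; yellow ×10^4 → 470000 Ω.
Series: 630000 + 470000 = 1100000 Ω.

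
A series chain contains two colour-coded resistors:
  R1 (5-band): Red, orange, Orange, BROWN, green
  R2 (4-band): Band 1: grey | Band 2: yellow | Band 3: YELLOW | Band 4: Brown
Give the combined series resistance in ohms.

842330 Ω

R1: red, orange, orange → 233; brown ×10 → 2330 Ω.
R2: grey, yellow → 84; yellow ×10^4 → 840000 Ω.
Series: 2330 + 840000 = 842330 Ω.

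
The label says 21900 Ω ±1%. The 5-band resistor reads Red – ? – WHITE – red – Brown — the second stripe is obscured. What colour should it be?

21900 Ω = 219 × 10^2.
The second band gives digit 1 of the significand, and 1 is brown.

brown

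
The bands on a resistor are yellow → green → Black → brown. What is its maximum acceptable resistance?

45.45 Ω

Yellow → 4 (first significant figure)
Green → 5 (second significant figure)
Black → ×1 multiplier
Brown → ±1% tolerance
45 × 1 = 45 Ω
Maximum = 45 × (1 + 1/100) = 45.45 Ω.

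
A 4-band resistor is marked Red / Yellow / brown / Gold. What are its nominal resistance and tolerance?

240 Ω ±5%

Red → 2 (first significant figure)
Yellow → 4 (second significant figure)
Brown → ×10 multiplier
Gold → ±5% tolerance
24 × 10 = 240 Ω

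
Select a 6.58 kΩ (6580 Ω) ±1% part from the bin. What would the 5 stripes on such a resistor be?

6580 Ω = 658 × 10^1.
6 → blue
5 → green
8 → grey
Multiplier 10^1 → brown.
±1% tolerance → brown.

blue, green, grey, brown, brown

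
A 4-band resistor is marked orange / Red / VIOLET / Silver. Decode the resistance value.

Orange → 3 (first significant figure)
Red → 2 (second significant figure)
Violet → ×10^7 multiplier
32 × 10000000 = 320000000 Ω

320000000 Ω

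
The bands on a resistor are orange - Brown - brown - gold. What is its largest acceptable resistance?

325.5 Ω

Orange → 3 (first significant figure)
Brown → 1 (second significant figure)
Brown → ×10 multiplier
Gold → ±5% tolerance
31 × 10 = 310 Ω
Largest = 310 × (1 + 5/100) = 325.5 Ω.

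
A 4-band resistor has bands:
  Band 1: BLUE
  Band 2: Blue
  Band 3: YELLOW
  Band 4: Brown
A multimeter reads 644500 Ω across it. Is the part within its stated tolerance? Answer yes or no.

no

Blue → 6 (first significant figure)
Blue → 6 (second significant figure)
Yellow → ×10^4 multiplier
Brown → ±1% tolerance
66 × 10000 = 660000 Ω
Allowed range: 653400 Ω to 666600 Ω.
644500 Ω lies outside that range.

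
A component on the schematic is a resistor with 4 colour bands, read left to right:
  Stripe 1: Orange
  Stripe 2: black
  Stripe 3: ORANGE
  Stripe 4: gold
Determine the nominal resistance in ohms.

Orange → 3 (first significant figure)
Black → 0 (second significant figure)
Orange → ×10^3 multiplier
30 × 1000 = 30000 Ω

30000 Ω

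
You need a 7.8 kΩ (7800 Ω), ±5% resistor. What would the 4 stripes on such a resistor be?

7800 Ω = 78 × 10^2.
7 → violet
8 → grey
Multiplier 10^2 → red.
±5% tolerance → gold.

violet, grey, red, gold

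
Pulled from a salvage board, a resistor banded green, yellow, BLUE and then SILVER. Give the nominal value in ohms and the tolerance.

Green → 5 (first significant figure)
Yellow → 4 (second significant figure)
Blue → ×10^6 multiplier
Silver → ±10% tolerance
54 × 1000000 = 54000000 Ω

54000000 Ω ±10%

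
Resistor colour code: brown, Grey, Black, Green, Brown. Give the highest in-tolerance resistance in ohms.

18180000 Ω

Brown → 1 (first significant figure)
Grey → 8 (second significant figure)
Black → 0 (third significant figure)
Green → ×10^5 multiplier
Brown → ±1% tolerance
180 × 100000 = 18000000 Ω
Highest = 18000000 × (1 + 1/100) = 18180000 Ω.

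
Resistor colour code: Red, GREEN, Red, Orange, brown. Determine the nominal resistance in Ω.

Red → 2 (first significant figure)
Green → 5 (second significant figure)
Red → 2 (third significant figure)
Orange → ×10^3 multiplier
252 × 1000 = 252000 Ω

252000 Ω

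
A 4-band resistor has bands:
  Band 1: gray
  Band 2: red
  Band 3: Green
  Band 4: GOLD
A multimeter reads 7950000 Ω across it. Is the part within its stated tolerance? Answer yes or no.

yes

Grey → 8 (first significant figure)
Red → 2 (second significant figure)
Green → ×10^5 multiplier
Gold → ±5% tolerance
82 × 100000 = 8200000 Ω
Allowed range: 7790000 Ω to 8610000 Ω.
7950000 Ω lies inside that range.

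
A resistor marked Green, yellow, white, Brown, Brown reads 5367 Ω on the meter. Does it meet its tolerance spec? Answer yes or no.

Green → 5 (first significant figure)
Yellow → 4 (second significant figure)
White → 9 (third significant figure)
Brown → ×10 multiplier
Brown → ±1% tolerance
549 × 10 = 5490 Ω
Allowed range: 5435.1 Ω to 5544.9 Ω.
5367 Ω lies outside that range.

no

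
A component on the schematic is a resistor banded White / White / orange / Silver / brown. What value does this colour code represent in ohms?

9.93 Ω

White → 9 (first significant figure)
White → 9 (second significant figure)
Orange → 3 (third significant figure)
Silver → ×0.01 multiplier
993 × 0.01 = 9.93 Ω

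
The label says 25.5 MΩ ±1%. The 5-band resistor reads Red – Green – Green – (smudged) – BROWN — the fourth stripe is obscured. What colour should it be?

25500000 Ω = 255 × 10^5.
The fourth band is the multiplier, 10^5, which is green.

green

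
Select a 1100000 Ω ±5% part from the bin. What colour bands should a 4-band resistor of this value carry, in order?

brown, brown, green, gold

1100000 Ω = 11 × 10^5.
1 → brown
1 → brown
Multiplier 10^5 → green.
±5% tolerance → gold.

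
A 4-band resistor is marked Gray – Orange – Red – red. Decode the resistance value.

8300 Ω

Grey → 8 (first significant figure)
Orange → 3 (second significant figure)
Red → ×10^2 multiplier
83 × 100 = 8300 Ω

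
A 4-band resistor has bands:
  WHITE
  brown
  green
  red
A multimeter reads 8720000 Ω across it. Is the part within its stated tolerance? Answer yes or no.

White → 9 (first significant figure)
Brown → 1 (second significant figure)
Green → ×10^5 multiplier
Red → ±2% tolerance
91 × 100000 = 9100000 Ω
Allowed range: 8918000 Ω to 9282000 Ω.
8720000 Ω lies outside that range.

no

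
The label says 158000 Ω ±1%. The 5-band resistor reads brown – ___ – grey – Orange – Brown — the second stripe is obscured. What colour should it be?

green

158000 Ω = 158 × 10^3.
The second band gives digit 5 of the significand, and 5 is green.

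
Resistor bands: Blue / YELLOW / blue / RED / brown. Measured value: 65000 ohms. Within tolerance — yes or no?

Blue → 6 (first significant figure)
Yellow → 4 (second significant figure)
Blue → 6 (third significant figure)
Red → ×10^2 multiplier
Brown → ±1% tolerance
646 × 100 = 64600 Ω
Allowed range: 63954 Ω to 65246 Ω.
65000 ohms lies inside that range.

yes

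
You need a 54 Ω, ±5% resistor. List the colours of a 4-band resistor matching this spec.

54 Ω = 54 × 10^0.
5 → green
4 → yellow
Multiplier 10^0 → black.
±5% tolerance → gold.

green, yellow, black, gold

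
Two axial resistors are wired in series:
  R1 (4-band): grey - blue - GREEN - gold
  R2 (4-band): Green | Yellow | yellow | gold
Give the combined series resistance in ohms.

R1: grey, blue → 86; green ×10^5 → 8600000 Ω.
R2: green, yellow → 54; yellow ×10^4 → 540000 Ω.
Series: 8600000 + 540000 = 9140000 Ω.

9140000 Ω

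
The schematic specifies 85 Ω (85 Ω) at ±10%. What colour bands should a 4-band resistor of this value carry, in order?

85 Ω = 85 × 10^0.
8 → grey
5 → green
Multiplier 10^0 → black.
±10% tolerance → silver.

grey, green, black, silver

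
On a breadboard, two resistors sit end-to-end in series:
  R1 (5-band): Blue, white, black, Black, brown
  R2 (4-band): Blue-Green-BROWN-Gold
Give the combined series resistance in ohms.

1340 Ω

R1: blue, white, black → 690; black ×1 → 690 Ω.
R2: blue, green → 65; brown ×10 → 650 Ω.
Series: 690 + 650 = 1340 Ω.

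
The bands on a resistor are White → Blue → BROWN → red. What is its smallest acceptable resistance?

940.8 Ω

White → 9 (first significant figure)
Blue → 6 (second significant figure)
Brown → ×10 multiplier
Red → ±2% tolerance
96 × 10 = 960 Ω
Smallest = 960 × (1 − 2/100) = 940.8 Ω.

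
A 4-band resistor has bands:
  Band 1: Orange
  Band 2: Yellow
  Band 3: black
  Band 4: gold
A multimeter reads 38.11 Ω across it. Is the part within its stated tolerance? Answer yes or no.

Orange → 3 (first significant figure)
Yellow → 4 (second significant figure)
Black → ×1 multiplier
Gold → ±5% tolerance
34 × 1 = 34 Ω
Allowed range: 32.3 Ω to 35.7 Ω.
38.11 Ω lies outside that range.

no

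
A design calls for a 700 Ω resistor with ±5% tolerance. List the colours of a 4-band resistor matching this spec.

violet, black, brown, gold

700 Ω = 70 × 10^1.
7 → violet
0 → black
Multiplier 10^1 → brown.
±5% tolerance → gold.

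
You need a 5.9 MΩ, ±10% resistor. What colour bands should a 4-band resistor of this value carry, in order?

5900000 Ω = 59 × 10^5.
5 → green
9 → white
Multiplier 10^5 → green.
±10% tolerance → silver.

green, white, green, silver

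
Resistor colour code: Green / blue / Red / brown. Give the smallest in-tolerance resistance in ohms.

Green → 5 (first significant figure)
Blue → 6 (second significant figure)
Red → ×10^2 multiplier
Brown → ±1% tolerance
56 × 100 = 5600 Ω
Smallest = 5600 × (1 − 1/100) = 5544 Ω.

5544 Ω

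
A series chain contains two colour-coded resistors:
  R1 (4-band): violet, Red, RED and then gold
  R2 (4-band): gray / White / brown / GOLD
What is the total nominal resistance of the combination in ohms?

R1: violet, red → 72; red ×10^2 → 7200 Ω.
R2: grey, white → 89; brown ×10 → 890 Ω.
Series: 7200 + 890 = 8090 Ω.

8090 Ω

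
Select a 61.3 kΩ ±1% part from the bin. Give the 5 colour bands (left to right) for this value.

blue, brown, orange, red, brown

61300 Ω = 613 × 10^2.
6 → blue
1 → brown
3 → orange
Multiplier 10^2 → red.
±1% tolerance → brown.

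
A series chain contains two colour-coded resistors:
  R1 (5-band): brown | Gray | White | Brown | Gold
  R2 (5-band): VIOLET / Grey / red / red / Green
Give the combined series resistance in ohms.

80090 Ω

R1: brown, grey, white → 189; brown ×10 → 1890 Ω.
R2: violet, grey, red → 782; red ×10^2 → 78200 Ω.
Series: 1890 + 78200 = 80090 Ω.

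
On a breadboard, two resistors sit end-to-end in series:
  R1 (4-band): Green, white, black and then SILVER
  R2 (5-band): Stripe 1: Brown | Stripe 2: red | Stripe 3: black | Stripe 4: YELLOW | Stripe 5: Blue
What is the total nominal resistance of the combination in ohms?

1200059 Ω

R1: green, white → 59; black ×1 → 59 Ω.
R2: brown, red, black → 120; yellow ×10^4 → 1200000 Ω.
Series: 59 + 1200000 = 1200059 Ω.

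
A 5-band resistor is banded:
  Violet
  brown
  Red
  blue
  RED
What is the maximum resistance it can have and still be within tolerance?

Violet → 7 (first significant figure)
Brown → 1 (second significant figure)
Red → 2 (third significant figure)
Blue → ×10^6 multiplier
Red → ±2% tolerance
712 × 1000000 = 712000000 Ω
Maximum = 712000000 × (1 + 2/100) = 726240000 Ω.

726240000 Ω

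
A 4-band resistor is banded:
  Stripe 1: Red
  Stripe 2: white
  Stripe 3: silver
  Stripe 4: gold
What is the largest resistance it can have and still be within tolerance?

Red → 2 (first significant figure)
White → 9 (second significant figure)
Silver → ×0.01 multiplier
Gold → ±5% tolerance
29 × 0.01 = 0.29 Ω
Largest = 0.29 × (1 + 5/100) = 0.3045 Ω.

0.3045 Ω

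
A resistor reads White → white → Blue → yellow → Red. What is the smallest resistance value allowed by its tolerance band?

White → 9 (first significant figure)
White → 9 (second significant figure)
Blue → 6 (third significant figure)
Yellow → ×10^4 multiplier
Red → ±2% tolerance
996 × 10000 = 9960000 Ω
Smallest = 9960000 × (1 − 2/100) = 9760800 Ω.

9760800 Ω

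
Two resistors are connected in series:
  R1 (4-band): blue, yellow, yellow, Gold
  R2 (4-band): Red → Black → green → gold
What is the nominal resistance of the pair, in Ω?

R1: blue, yellow → 64; yellow ×10^4 → 640000 Ω.
R2: red, black → 20; green ×10^5 → 2000000 Ω.
Series: 640000 + 2000000 = 2640000 Ω.

2640000 Ω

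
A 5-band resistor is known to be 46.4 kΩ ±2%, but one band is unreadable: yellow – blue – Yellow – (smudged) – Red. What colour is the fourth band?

red

46400 Ω = 464 × 10^2.
The fourth band is the multiplier, 10^2, which is red.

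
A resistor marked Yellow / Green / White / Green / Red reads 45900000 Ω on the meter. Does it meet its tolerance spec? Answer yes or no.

Yellow → 4 (first significant figure)
Green → 5 (second significant figure)
White → 9 (third significant figure)
Green → ×10^5 multiplier
Red → ±2% tolerance
459 × 100000 = 45900000 Ω
Allowed range: 44982000 Ω to 46818000 Ω.
45900000 Ω lies inside that range.

yes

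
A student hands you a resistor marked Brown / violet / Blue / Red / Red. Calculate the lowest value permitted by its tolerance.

Brown → 1 (first significant figure)
Violet → 7 (second significant figure)
Blue → 6 (third significant figure)
Red → ×10^2 multiplier
Red → ±2% tolerance
176 × 100 = 17600 Ω
Lowest = 17600 × (1 − 2/100) = 17248 Ω.

17248 Ω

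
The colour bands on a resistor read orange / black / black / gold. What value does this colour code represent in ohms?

30 Ω

Orange → 3 (first significant figure)
Black → 0 (second significant figure)
Black → ×1 multiplier
30 × 1 = 30 Ω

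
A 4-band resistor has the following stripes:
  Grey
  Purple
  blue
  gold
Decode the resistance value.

Grey → 8 (first significant figure)
Violet → 7 (second significant figure)
Blue → ×10^6 multiplier
87 × 1000000 = 87000000 Ω

87000000 Ω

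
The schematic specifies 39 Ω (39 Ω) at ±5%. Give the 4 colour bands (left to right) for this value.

orange, white, black, gold

39 Ω = 39 × 10^0.
3 → orange
9 → white
Multiplier 10^0 → black.
±5% tolerance → gold.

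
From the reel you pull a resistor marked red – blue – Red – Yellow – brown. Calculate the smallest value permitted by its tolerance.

2593800 Ω

Red → 2 (first significant figure)
Blue → 6 (second significant figure)
Red → 2 (third significant figure)
Yellow → ×10^4 multiplier
Brown → ±1% tolerance
262 × 10000 = 2620000 Ω
Smallest = 2620000 × (1 − 1/100) = 2593800 Ω.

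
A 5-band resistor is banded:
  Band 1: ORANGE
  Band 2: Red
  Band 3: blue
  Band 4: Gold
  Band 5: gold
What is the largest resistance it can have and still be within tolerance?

34.23 Ω

Orange → 3 (first significant figure)
Red → 2 (second significant figure)
Blue → 6 (third significant figure)
Gold → ×0.1 multiplier
Gold → ±5% tolerance
326 × 0.1 = 32.6 Ω
Largest = 32.6 × (1 + 5/100) = 34.23 Ω.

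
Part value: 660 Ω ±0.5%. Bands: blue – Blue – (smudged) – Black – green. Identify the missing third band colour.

660 Ω = 660 × 10^0.
The third band gives digit 0 of the significand, and 0 is black.

black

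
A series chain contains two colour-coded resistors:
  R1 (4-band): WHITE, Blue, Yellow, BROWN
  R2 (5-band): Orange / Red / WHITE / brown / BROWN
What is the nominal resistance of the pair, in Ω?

963290 Ω

R1: white, blue → 96; yellow ×10^4 → 960000 Ω.
R2: orange, red, white → 329; brown ×10 → 3290 Ω.
Series: 960000 + 3290 = 963290 Ω.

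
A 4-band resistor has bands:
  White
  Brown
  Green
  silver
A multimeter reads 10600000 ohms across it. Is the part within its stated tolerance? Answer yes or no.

White → 9 (first significant figure)
Brown → 1 (second significant figure)
Green → ×10^5 multiplier
Silver → ±10% tolerance
91 × 100000 = 9100000 Ω
Allowed range: 8190000 Ω to 10010000 Ω.
10600000 ohms lies outside that range.

no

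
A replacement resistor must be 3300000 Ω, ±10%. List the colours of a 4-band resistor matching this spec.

3300000 Ω = 33 × 10^5.
3 → orange
3 → orange
Multiplier 10^5 → green.
±10% tolerance → silver.

orange, orange, green, silver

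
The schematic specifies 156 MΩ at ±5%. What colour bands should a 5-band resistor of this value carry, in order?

brown, green, blue, blue, gold

156000000 Ω = 156 × 10^6.
1 → brown
5 → green
6 → blue
Multiplier 10^6 → blue.
±5% tolerance → gold.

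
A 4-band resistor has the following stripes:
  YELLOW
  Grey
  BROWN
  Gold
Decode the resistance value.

480 Ω

Yellow → 4 (first significant figure)
Grey → 8 (second significant figure)
Brown → ×10 multiplier
48 × 10 = 480 Ω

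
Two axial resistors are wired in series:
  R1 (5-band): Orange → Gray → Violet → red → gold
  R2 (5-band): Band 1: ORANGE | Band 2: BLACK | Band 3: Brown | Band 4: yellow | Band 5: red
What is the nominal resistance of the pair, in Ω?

3048700 Ω

R1: orange, grey, violet → 387; red ×10^2 → 38700 Ω.
R2: orange, black, brown → 301; yellow ×10^4 → 3010000 Ω.
Series: 38700 + 3010000 = 3048700 Ω.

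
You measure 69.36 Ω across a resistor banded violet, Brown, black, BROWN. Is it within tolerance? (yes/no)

no

Violet → 7 (first significant figure)
Brown → 1 (second significant figure)
Black → ×1 multiplier
Brown → ±1% tolerance
71 × 1 = 71 Ω
Allowed range: 70.29 Ω to 71.71 Ω.
69.36 Ω lies outside that range.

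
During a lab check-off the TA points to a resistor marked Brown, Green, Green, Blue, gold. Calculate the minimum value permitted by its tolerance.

Brown → 1 (first significant figure)
Green → 5 (second significant figure)
Green → 5 (third significant figure)
Blue → ×10^6 multiplier
Gold → ±5% tolerance
155 × 1000000 = 155000000 Ω
Minimum = 155000000 × (1 − 5/100) = 147250000 Ω.

147250000 Ω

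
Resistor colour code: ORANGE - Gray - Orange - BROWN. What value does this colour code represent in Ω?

Orange → 3 (first significant figure)
Grey → 8 (second significant figure)
Orange → ×10^3 multiplier
38 × 1000 = 38000 Ω

38000 Ω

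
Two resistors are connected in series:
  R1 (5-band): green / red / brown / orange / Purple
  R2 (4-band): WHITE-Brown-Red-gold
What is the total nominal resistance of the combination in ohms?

R1: green, red, brown → 521; orange ×10^3 → 521000 Ω.
R2: white, brown → 91; red ×10^2 → 9100 Ω.
Series: 521000 + 9100 = 530100 Ω.

530100 Ω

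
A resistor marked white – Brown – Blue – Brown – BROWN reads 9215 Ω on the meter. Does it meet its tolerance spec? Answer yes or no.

yes

White → 9 (first significant figure)
Brown → 1 (second significant figure)
Blue → 6 (third significant figure)
Brown → ×10 multiplier
Brown → ±1% tolerance
916 × 10 = 9160 Ω
Allowed range: 9068.4 Ω to 9251.6 Ω.
9215 Ω lies inside that range.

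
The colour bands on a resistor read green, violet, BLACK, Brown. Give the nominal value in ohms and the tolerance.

57 Ω ±1%

Green → 5 (first significant figure)
Violet → 7 (second significant figure)
Black → ×1 multiplier
Brown → ±1% tolerance
57 × 1 = 57 Ω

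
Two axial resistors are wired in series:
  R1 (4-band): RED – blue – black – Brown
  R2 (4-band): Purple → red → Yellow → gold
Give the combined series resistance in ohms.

720026 Ω

R1: red, blue → 26; black ×1 → 26 Ω.
R2: violet, red → 72; yellow ×10^4 → 720000 Ω.
Series: 26 + 720000 = 720026 Ω.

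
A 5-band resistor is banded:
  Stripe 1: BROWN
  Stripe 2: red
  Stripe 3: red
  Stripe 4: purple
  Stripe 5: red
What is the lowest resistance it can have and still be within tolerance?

1195600000 Ω

Brown → 1 (first significant figure)
Red → 2 (second significant figure)
Red → 2 (third significant figure)
Violet → ×10^7 multiplier
Red → ±2% tolerance
122 × 10000000 = 1220000000 Ω
Lowest = 1220000000 × (1 − 2/100) = 1195600000 Ω.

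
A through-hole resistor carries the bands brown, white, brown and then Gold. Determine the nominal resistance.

Brown → 1 (first significant figure)
White → 9 (second significant figure)
Brown → ×10 multiplier
19 × 10 = 190 Ω

190 Ω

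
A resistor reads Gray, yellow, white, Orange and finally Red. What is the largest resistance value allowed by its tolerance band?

Grey → 8 (first significant figure)
Yellow → 4 (second significant figure)
White → 9 (third significant figure)
Orange → ×10^3 multiplier
Red → ±2% tolerance
849 × 1000 = 849000 Ω
Largest = 849000 × (1 + 2/100) = 865980 Ω.

865980 Ω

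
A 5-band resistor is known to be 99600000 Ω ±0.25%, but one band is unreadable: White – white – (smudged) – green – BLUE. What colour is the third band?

blue

99600000 Ω = 996 × 10^5.
The third band gives digit 6 of the significand, and 6 is blue.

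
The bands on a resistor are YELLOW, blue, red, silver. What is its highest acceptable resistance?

Yellow → 4 (first significant figure)
Blue → 6 (second significant figure)
Red → ×10^2 multiplier
Silver → ±10% tolerance
46 × 100 = 4600 Ω
Highest = 4600 × (1 + 10/100) = 5060 Ω.

5060 Ω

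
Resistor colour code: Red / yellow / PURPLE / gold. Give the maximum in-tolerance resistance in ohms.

252000000 Ω

Red → 2 (first significant figure)
Yellow → 4 (second significant figure)
Violet → ×10^7 multiplier
Gold → ±5% tolerance
24 × 10000000 = 240000000 Ω
Maximum = 240000000 × (1 + 5/100) = 252000000 Ω.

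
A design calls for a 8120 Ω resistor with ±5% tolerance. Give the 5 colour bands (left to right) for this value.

grey, brown, red, brown, gold

8120 Ω = 812 × 10^1.
8 → grey
1 → brown
2 → red
Multiplier 10^1 → brown.
±5% tolerance → gold.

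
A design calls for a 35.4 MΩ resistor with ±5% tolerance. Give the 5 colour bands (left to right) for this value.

orange, green, yellow, green, gold

35400000 Ω = 354 × 10^5.
3 → orange
5 → green
4 → yellow
Multiplier 10^5 → green.
±5% tolerance → gold.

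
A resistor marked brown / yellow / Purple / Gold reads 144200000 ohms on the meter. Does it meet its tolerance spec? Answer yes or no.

Brown → 1 (first significant figure)
Yellow → 4 (second significant figure)
Violet → ×10^7 multiplier
Gold → ±5% tolerance
14 × 10000000 = 140000000 Ω
Allowed range: 133000000 Ω to 147000000 Ω.
144200000 ohms lies inside that range.

yes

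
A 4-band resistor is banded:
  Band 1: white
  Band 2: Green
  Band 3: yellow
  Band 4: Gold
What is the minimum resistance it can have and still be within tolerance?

White → 9 (first significant figure)
Green → 5 (second significant figure)
Yellow → ×10^4 multiplier
Gold → ±5% tolerance
95 × 10000 = 950000 Ω
Minimum = 950000 × (1 − 5/100) = 902500 Ω.

902500 Ω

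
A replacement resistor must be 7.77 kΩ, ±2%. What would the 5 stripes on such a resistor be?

violet, violet, violet, brown, red

7770 Ω = 777 × 10^1.
7 → violet
7 → violet
7 → violet
Multiplier 10^1 → brown.
±2% tolerance → red.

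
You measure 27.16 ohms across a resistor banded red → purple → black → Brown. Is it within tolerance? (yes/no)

yes

Red → 2 (first significant figure)
Violet → 7 (second significant figure)
Black → ×1 multiplier
Brown → ±1% tolerance
27 × 1 = 27 Ω
Allowed range: 26.73 Ω to 27.27 Ω.
27.16 ohms lies inside that range.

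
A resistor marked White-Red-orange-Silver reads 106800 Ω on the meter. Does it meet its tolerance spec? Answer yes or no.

no

White → 9 (first significant figure)
Red → 2 (second significant figure)
Orange → ×10^3 multiplier
Silver → ±10% tolerance
92 × 1000 = 92000 Ω
Allowed range: 82800 Ω to 101200 Ω.
106800 Ω lies outside that range.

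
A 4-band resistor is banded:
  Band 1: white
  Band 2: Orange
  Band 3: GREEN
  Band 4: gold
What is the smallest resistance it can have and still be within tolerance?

White → 9 (first significant figure)
Orange → 3 (second significant figure)
Green → ×10^5 multiplier
Gold → ±5% tolerance
93 × 100000 = 9300000 Ω
Smallest = 9300000 × (1 − 5/100) = 8835000 Ω.

8835000 Ω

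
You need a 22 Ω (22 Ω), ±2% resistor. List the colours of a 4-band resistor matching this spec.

red, red, black, red

22 Ω = 22 × 10^0.
2 → red
2 → red
Multiplier 10^0 → black.
±2% tolerance → red.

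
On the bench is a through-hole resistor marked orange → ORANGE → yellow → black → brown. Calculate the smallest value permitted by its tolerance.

330.66 Ω

Orange → 3 (first significant figure)
Orange → 3 (second significant figure)
Yellow → 4 (third significant figure)
Black → ×1 multiplier
Brown → ±1% tolerance
334 × 1 = 334 Ω
Smallest = 334 × (1 − 1/100) = 330.66 Ω.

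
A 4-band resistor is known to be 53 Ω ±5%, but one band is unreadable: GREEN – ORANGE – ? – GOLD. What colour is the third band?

53 Ω = 53 × 10^0.
The third band is the multiplier, 10^0, which is black.

black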